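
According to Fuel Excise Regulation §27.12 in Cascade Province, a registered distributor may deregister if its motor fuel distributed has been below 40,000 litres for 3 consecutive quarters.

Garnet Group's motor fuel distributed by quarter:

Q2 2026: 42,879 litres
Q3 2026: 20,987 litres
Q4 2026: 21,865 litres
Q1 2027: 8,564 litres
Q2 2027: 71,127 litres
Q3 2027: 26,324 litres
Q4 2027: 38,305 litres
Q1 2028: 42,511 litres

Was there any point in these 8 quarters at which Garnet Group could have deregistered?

Yes

Quarters below 40,000 litres: Q3 2026, Q4 2026, Q1 2027, Q3 2027, Q4 2027.
Longest run of consecutive quarters below the threshold: 3.
3 ≥ 3, so Garnet Group became eligible.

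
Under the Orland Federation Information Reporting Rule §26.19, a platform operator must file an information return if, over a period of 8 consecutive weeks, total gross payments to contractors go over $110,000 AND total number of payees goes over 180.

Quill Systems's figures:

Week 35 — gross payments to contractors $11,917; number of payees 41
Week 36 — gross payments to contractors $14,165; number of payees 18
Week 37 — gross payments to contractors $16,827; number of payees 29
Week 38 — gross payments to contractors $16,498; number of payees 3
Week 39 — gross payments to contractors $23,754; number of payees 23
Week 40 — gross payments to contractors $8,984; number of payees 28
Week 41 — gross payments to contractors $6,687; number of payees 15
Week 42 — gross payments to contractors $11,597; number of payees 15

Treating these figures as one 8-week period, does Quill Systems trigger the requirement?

Total gross payments to contractors: $11,917 + $14,165 + $16,827 + $16,498 + $23,754 + $8,984 + $6,687 + $11,597 = $110,429 (> $110,000).
Total number of payees: 41 + 18 + 29 + 3 + 23 + 28 + 15 + 15 = 172 (≤ 180).
The test is 'and': the rule requires both, and at least one is not exceeded.

No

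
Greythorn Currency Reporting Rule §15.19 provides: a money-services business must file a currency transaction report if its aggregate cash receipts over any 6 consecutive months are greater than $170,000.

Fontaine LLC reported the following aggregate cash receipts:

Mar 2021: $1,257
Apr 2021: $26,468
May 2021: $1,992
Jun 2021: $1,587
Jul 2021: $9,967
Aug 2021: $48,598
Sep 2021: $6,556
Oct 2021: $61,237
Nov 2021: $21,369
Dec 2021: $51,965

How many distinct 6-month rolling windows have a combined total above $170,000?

Mar 2021–Aug 2021: $1,257 + $26,468 + $1,992 + $1,587 + $9,967 + $48,598 = $89,869 (under)
Apr 2021–Sep 2021: $26,468 + $1,992 + $1,587 + $9,967 + $48,598 + $6,556 = $95,168 (under)
May 2021–Oct 2021: $1,992 + $1,587 + $9,967 + $48,598 + $6,556 + $61,237 = $129,937 (under)
Jun 2021–Nov 2021: $1,587 + $9,967 + $48,598 + $6,556 + $61,237 + $21,369 = $149,314 (under)
Jul 2021–Dec 2021: $9,967 + $48,598 + $6,556 + $61,237 + $21,369 + $51,965 = $199,692 (over)
1 window exceeds the threshold.

1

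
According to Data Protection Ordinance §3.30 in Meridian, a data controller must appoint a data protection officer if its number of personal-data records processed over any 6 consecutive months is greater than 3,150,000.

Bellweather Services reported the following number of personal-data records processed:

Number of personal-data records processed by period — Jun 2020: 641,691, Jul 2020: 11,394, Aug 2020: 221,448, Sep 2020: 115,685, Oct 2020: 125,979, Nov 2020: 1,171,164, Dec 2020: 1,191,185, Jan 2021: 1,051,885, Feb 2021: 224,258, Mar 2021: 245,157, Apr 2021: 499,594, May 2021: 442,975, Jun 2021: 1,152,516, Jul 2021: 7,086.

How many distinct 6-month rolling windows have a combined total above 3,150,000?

6

Jun 2020–Nov 2020: 641,691 + 11,394 + 221,448 + 115,685 + 125,979 + 1,171,164 = 2,287,361 (under)
Jul 2020–Dec 2020: 11,394 + 221,448 + 115,685 + 125,979 + 1,171,164 + 1,191,185 = 2,836,855 (under)
Aug 2020–Jan 2021: 221,448 + 115,685 + 125,979 + 1,171,164 + 1,191,185 + 1,051,885 = 3,877,346 (over)
Sep 2020–Feb 2021: 115,685 + 125,979 + 1,171,164 + 1,191,185 + 1,051,885 + 224,258 = 3,880,156 (over)
Oct 2020–Mar 2021: 125,979 + 1,171,164 + 1,191,185 + 1,051,885 + 224,258 + 245,157 = 4,009,628 (over)
Nov 2020–Apr 2021: 1,171,164 + 1,191,185 + 1,051,885 + 224,258 + 245,157 + 499,594 = 4,383,243 (over)
Dec 2020–May 2021: 1,191,185 + 1,051,885 + 224,258 + 245,157 + 499,594 + 442,975 = 3,655,054 (over)
Jan 2021–Jun 2021: 1,051,885 + 224,258 + 245,157 + 499,594 + 442,975 + 1,152,516 = 3,616,385 (over)
Feb 2021–Jul 2021: 224,258 + 245,157 + 499,594 + 442,975 + 1,152,516 + 7,086 = 2,571,586 (under)
6 windows exceed the threshold.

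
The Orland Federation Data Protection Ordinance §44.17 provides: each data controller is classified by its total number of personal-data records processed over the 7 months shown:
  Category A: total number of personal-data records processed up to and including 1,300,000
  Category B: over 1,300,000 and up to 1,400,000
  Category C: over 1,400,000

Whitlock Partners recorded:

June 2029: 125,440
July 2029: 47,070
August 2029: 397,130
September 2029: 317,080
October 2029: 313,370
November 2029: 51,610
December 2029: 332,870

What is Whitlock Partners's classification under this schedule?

Category C

Total number of personal-data records processed: 125,440 + 47,070 + 397,130 + 317,080 + 313,370 + 51,610 + 332,870 = 1,584,570.
1,584,570 > 1,400,000, so Category C applies.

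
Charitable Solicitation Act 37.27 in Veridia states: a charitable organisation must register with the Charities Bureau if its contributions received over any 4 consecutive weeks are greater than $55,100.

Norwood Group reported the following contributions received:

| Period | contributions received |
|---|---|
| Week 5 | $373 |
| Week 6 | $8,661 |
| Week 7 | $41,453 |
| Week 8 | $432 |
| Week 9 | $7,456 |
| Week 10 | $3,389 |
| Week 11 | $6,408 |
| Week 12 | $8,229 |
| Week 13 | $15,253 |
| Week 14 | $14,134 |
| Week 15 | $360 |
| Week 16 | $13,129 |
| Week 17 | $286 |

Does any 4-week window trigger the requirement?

Week 5–Week 8: $373 + $8,661 + $41,453 + $432 = $50,919 (under)
Week 6–Week 9: $8,661 + $41,453 + $432 + $7,456 = $58,002 (over)
Week 7–Week 10: $41,453 + $432 + $7,456 + $3,389 = $52,730 (under)
Week 8–Week 11: $432 + $7,456 + $3,389 + $6,408 = $17,685 (under)
Week 9–Week 12: $7,456 + $3,389 + $6,408 + $8,229 = $25,482 (under)
Week 10–Week 13: $3,389 + $6,408 + $8,229 + $15,253 = $33,279 (under)
Week 11–Week 14: $6,408 + $8,229 + $15,253 + $14,134 = $44,024 (under)
Week 12–Week 15: $8,229 + $15,253 + $14,134 + $360 = $37,976 (under)
Week 13–Week 16: $15,253 + $14,134 + $360 + $13,129 = $42,876 (under)
Week 14–Week 17: $14,134 + $360 + $13,129 + $286 = $27,909 (under)
At least one window exceeds $55,100.

Yes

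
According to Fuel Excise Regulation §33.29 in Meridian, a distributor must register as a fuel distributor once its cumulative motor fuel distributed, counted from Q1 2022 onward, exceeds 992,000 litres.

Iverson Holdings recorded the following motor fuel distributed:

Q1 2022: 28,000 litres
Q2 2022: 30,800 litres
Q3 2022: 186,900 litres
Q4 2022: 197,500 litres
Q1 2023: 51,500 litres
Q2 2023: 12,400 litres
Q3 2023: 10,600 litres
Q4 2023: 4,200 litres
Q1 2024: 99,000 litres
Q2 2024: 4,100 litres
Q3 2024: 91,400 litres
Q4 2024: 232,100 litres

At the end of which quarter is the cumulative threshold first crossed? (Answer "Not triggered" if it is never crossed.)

Not triggered

Through Q1 2022: 28,000 litres
Through Q2 2022: 58,800 litres
Through Q3 2022: 245,700 litres
Through Q4 2022: 443,200 litres
Through Q1 2023: 494,700 litres
Through Q2 2023: 507,100 litres
Through Q3 2023: 517,700 litres
Through Q4 2023: 521,900 litres
Through Q1 2024: 620,900 litres
Through Q2 2024: 625,000 litres
Through Q3 2024: 716,400 litres
Through Q4 2024: 948,500 litres
Final cumulative total 948,500 litres ≤ 992,000 litres; the threshold is never exceeded.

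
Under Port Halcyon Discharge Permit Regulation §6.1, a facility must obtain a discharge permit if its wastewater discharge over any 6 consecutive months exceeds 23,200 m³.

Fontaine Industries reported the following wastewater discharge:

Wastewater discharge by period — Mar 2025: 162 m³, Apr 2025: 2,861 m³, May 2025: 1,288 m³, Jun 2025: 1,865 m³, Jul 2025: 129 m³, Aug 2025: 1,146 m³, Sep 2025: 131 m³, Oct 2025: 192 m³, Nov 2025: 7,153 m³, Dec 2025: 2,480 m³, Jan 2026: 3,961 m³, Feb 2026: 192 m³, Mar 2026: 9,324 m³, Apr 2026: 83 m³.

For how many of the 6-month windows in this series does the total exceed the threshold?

Mar 2025–Aug 2025: 162 m³ + 2,861 m³ + 1,288 m³ + 1,865 m³ + 129 m³ + 1,146 m³ = 7,451 m³ (under)
Apr 2025–Sep 2025: 2,861 m³ + 1,288 m³ + 1,865 m³ + 129 m³ + 1,146 m³ + 131 m³ = 7,420 m³ (under)
May 2025–Oct 2025: 1,288 m³ + 1,865 m³ + 129 m³ + 1,146 m³ + 131 m³ + 192 m³ = 4,751 m³ (under)
Jun 2025–Nov 2025: 1,865 m³ + 129 m³ + 1,146 m³ + 131 m³ + 192 m³ + 7,153 m³ = 10,616 m³ (under)
Jul 2025–Dec 2025: 129 m³ + 1,146 m³ + 131 m³ + 192 m³ + 7,153 m³ + 2,480 m³ = 11,231 m³ (under)
Aug 2025–Jan 2026: 1,146 m³ + 131 m³ + 192 m³ + 7,153 m³ + 2,480 m³ + 3,961 m³ = 15,063 m³ (under)
Sep 2025–Feb 2026: 131 m³ + 192 m³ + 7,153 m³ + 2,480 m³ + 3,961 m³ + 192 m³ = 14,109 m³ (under)
Oct 2025–Mar 2026: 192 m³ + 7,153 m³ + 2,480 m³ + 3,961 m³ + 192 m³ + 9,324 m³ = 23,302 m³ (over)
Nov 2025–Apr 2026: 7,153 m³ + 2,480 m³ + 3,961 m³ + 192 m³ + 9,324 m³ + 83 m³ = 23,193 m³ (under)
1 window exceeds the threshold.

1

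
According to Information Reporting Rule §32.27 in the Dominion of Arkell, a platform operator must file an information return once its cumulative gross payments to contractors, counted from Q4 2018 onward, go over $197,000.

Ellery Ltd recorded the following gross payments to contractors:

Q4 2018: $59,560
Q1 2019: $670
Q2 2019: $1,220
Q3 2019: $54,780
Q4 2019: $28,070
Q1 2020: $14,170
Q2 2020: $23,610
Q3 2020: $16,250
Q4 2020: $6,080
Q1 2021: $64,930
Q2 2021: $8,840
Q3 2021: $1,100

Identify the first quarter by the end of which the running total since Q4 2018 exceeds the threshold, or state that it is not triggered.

Through Q4 2018: $59,560
Through Q1 2019: $60,230
Through Q2 2019: $61,450
Through Q3 2019: $116,230
Through Q4 2019: $144,300
Through Q1 2020: $158,470
Through Q2 2020: $182,080
Through Q3 2020: $198,330 ← exceeds threshold

Q3 2020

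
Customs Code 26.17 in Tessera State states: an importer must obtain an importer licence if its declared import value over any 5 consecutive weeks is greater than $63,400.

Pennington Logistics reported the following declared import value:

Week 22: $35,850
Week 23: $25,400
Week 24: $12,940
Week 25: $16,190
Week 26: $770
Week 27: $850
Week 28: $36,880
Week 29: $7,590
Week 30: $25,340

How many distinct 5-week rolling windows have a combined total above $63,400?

3

Week 22–Week 26: $35,850 + $25,400 + $12,940 + $16,190 + $770 = $91,150 (over)
Week 23–Week 27: $25,400 + $12,940 + $16,190 + $770 + $850 = $56,150 (under)
Week 24–Week 28: $12,940 + $16,190 + $770 + $850 + $36,880 = $67,630 (over)
Week 25–Week 29: $16,190 + $770 + $850 + $36,880 + $7,590 = $62,280 (under)
Week 26–Week 30: $770 + $850 + $36,880 + $7,590 + $25,340 = $71,430 (over)
3 windows exceed the threshold.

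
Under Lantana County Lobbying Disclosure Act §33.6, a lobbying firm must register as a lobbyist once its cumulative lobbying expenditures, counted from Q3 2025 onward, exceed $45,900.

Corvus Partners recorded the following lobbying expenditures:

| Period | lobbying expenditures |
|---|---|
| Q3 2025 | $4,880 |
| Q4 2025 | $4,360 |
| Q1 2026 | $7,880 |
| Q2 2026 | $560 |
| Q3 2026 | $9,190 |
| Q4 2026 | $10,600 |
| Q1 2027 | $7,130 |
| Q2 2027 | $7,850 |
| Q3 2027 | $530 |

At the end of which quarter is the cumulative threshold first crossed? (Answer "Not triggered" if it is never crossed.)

Through Q3 2025: $4,880
Through Q4 2025: $9,240
Through Q1 2026: $17,120
Through Q2 2026: $17,680
Through Q3 2026: $26,870
Through Q4 2026: $37,470
Through Q1 2027: $44,600
Through Q2 2027: $52,450 ← exceeds threshold

Q2 2027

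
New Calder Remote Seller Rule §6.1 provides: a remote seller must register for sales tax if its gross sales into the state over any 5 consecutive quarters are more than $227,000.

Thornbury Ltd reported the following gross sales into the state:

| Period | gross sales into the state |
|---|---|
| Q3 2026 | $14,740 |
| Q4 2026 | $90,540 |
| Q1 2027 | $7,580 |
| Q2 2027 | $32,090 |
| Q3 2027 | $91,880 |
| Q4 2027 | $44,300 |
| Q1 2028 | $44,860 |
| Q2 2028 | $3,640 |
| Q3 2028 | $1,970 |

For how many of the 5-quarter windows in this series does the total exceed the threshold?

Q3 2026–Q3 2027: $14,740 + $90,540 + $7,580 + $32,090 + $91,880 = $236,830 (over)
Q4 2026–Q4 2027: $90,540 + $7,580 + $32,090 + $91,880 + $44,300 = $266,390 (over)
Q1 2027–Q1 2028: $7,580 + $32,090 + $91,880 + $44,300 + $44,860 = $220,710 (under)
Q2 2027–Q2 2028: $32,090 + $91,880 + $44,300 + $44,860 + $3,640 = $216,770 (under)
Q3 2027–Q3 2028: $91,880 + $44,300 + $44,860 + $3,640 + $1,970 = $186,650 (under)
2 windows exceed the threshold.

2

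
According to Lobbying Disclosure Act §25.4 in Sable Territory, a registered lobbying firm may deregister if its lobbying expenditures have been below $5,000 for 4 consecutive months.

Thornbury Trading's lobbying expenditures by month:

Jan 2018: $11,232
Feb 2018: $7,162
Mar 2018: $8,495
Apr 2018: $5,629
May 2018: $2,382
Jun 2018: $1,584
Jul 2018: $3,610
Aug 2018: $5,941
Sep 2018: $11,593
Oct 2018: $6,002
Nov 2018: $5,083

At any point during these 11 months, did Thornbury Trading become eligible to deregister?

Months below $5,000: May 2018, Jun 2018, Jul 2018.
Longest run of consecutive months below the threshold: 3.
3 < 4, so Thornbury Trading never became eligible.

No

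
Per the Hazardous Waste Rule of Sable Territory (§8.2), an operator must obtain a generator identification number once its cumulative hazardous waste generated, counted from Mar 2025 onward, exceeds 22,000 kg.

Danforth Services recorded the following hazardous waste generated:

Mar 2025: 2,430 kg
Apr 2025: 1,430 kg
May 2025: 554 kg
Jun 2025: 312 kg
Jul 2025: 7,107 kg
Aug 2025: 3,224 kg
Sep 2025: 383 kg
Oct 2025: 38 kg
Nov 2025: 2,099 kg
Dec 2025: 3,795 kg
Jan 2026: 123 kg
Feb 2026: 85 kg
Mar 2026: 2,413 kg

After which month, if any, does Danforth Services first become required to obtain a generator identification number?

Through Mar 2025: 2,430 kg
Through Apr 2025: 3,860 kg
Through May 2025: 4,414 kg
Through Jun 2025: 4,726 kg
Through Jul 2025: 11,833 kg
Through Aug 2025: 15,057 kg
Through Sep 2025: 15,440 kg
Through Oct 2025: 15,478 kg
Through Nov 2025: 17,577 kg
Through Dec 2025: 21,372 kg
Through Jan 2026: 21,495 kg
Through Feb 2026: 21,580 kg
Through Mar 2026: 23,993 kg ← exceeds threshold

Mar 2026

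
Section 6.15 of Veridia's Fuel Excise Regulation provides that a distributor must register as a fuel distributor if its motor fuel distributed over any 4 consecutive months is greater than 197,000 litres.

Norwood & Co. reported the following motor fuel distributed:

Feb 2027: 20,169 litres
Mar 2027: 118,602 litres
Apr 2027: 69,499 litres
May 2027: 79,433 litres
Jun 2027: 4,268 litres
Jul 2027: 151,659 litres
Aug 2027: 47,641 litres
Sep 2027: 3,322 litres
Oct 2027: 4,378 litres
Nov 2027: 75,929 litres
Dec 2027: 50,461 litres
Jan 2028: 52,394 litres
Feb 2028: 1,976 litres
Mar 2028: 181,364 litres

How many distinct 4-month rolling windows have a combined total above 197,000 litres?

Feb 2027–May 2027: 20,169 litres + 118,602 litres + 69,499 litres + 79,433 litres = 287,703 litres (over)
Mar 2027–Jun 2027: 118,602 litres + 69,499 litres + 79,433 litres + 4,268 litres = 271,802 litres (over)
Apr 2027–Jul 2027: 69,499 litres + 79,433 litres + 4,268 litres + 151,659 litres = 304,859 litres (over)
May 2027–Aug 2027: 79,433 litres + 4,268 litres + 151,659 litres + 47,641 litres = 283,001 litres (over)
Jun 2027–Sep 2027: 4,268 litres + 151,659 litres + 47,641 litres + 3,322 litres = 206,890 litres (over)
Jul 2027–Oct 2027: 151,659 litres + 47,641 litres + 3,322 litres + 4,378 litres = 207,000 litres (over)
Aug 2027–Nov 2027: 47,641 litres + 3,322 litres + 4,378 litres + 75,929 litres = 131,270 litres (under)
Sep 2027–Dec 2027: 3,322 litres + 4,378 litres + 75,929 litres + 50,461 litres = 134,090 litres (under)
Oct 2027–Jan 2028: 4,378 litres + 75,929 litres + 50,461 litres + 52,394 litres = 183,162 litres (under)
Nov 2027–Feb 2028: 75,929 litres + 50,461 litres + 52,394 litres + 1,976 litres = 180,760 litres (under)
Dec 2027–Mar 2028: 50,461 litres + 52,394 litres + 1,976 litres + 181,364 litres = 286,195 litres (over)
7 windows exceed the threshold.

7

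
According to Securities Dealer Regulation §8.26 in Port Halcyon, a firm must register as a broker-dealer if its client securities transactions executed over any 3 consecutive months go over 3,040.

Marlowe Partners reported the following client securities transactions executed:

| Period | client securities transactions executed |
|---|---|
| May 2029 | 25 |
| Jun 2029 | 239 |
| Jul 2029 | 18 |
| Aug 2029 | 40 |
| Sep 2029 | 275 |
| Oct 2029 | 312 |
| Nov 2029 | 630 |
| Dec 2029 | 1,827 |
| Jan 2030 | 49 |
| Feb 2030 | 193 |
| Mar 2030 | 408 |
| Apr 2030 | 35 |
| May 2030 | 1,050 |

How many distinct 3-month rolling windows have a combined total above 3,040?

May 2029–Jul 2029: 25 + 239 + 18 = 282 (under)
Jun 2029–Aug 2029: 239 + 18 + 40 = 297 (under)
Jul 2029–Sep 2029: 18 + 40 + 275 = 333 (under)
Aug 2029–Oct 2029: 40 + 275 + 312 = 627 (under)
Sep 2029–Nov 2029: 275 + 312 + 630 = 1,217 (under)
Oct 2029–Dec 2029: 312 + 630 + 1,827 = 2,769 (under)
Nov 2029–Jan 2030: 630 + 1,827 + 49 = 2,506 (under)
Dec 2029–Feb 2030: 1,827 + 49 + 193 = 2,069 (under)
Jan 2030–Mar 2030: 49 + 193 + 408 = 650 (under)
Feb 2030–Apr 2030: 193 + 408 + 35 = 636 (under)
Mar 2030–May 2030: 408 + 35 + 1,050 = 1,493 (under)
0 windows exceed the threshold.

0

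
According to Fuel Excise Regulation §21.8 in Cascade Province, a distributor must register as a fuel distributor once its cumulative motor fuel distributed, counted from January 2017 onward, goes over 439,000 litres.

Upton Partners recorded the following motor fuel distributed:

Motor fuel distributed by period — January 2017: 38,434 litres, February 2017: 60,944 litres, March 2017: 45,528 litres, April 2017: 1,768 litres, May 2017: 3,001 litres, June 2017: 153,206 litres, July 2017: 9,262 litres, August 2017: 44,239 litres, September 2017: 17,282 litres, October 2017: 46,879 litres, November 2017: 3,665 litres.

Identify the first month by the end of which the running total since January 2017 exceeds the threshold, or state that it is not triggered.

Not triggered

Through January 2017: 38,434 litres
Through February 2017: 99,378 litres
Through March 2017: 144,906 litres
Through April 2017: 146,674 litres
Through May 2017: 149,675 litres
Through June 2017: 302,881 litres
Through July 2017: 312,143 litres
Through August 2017: 356,382 litres
Through September 2017: 373,664 litres
Through October 2017: 420,543 litres
Through November 2017: 424,208 litres
Final cumulative total 424,208 litres ≤ 439,000 litres; the threshold is never exceeded.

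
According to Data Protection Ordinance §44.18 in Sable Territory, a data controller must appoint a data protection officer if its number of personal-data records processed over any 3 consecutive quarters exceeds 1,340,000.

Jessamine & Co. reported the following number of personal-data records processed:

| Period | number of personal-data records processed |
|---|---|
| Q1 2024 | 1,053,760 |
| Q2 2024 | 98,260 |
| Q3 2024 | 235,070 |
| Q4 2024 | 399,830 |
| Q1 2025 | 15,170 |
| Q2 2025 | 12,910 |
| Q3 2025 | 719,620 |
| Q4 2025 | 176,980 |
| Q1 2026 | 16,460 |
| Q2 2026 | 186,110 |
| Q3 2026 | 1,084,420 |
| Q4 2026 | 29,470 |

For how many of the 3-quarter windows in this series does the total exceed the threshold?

Q1 2024–Q3 2024: 1,053,760 + 98,260 + 235,070 = 1,387,090 (over)
Q2 2024–Q4 2024: 98,260 + 235,070 + 399,830 = 733,160 (under)
Q3 2024–Q1 2025: 235,070 + 399,830 + 15,170 = 650,070 (under)
Q4 2024–Q2 2025: 399,830 + 15,170 + 12,910 = 427,910 (under)
Q1 2025–Q3 2025: 15,170 + 12,910 + 719,620 = 747,700 (under)
Q2 2025–Q4 2025: 12,910 + 719,620 + 176,980 = 909,510 (under)
Q3 2025–Q1 2026: 719,620 + 176,980 + 16,460 = 913,060 (under)
Q4 2025–Q2 2026: 176,980 + 16,460 + 186,110 = 379,550 (under)
Q1 2026–Q3 2026: 16,460 + 186,110 + 1,084,420 = 1,286,990 (under)
Q2 2026–Q4 2026: 186,110 + 1,084,420 + 29,470 = 1,300,000 (under)
1 window exceeds the threshold.

1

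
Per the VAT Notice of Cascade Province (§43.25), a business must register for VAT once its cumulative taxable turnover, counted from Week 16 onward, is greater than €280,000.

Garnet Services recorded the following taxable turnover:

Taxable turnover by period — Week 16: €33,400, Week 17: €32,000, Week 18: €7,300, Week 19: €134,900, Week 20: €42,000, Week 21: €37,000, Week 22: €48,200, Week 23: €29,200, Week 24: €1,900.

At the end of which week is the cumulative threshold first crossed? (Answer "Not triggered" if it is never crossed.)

Through Week 16: €33,400
Through Week 17: €65,400
Through Week 18: €72,700
Through Week 19: €207,600
Through Week 20: €249,600
Through Week 21: €286,600 ← exceeds threshold

Week 21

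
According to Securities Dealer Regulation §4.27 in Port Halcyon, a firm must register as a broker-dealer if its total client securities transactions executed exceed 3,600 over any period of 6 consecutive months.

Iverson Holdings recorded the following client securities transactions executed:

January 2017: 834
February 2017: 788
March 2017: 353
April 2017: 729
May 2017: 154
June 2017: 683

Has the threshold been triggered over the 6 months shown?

Total client securities transactions executed: 834 + 788 + 353 + 729 + 154 + 683 = 3,541.
3,541 ≤ 3,600, so the threshold is not exceeded.

No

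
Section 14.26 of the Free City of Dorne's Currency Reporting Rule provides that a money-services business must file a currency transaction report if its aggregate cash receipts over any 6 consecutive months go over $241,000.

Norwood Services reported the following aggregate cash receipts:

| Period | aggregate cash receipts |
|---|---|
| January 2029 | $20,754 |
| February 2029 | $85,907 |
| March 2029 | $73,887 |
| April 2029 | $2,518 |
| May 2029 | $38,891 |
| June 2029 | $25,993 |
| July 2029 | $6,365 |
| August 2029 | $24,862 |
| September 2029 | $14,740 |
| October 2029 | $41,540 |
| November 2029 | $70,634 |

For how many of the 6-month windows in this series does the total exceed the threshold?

January 2029–June 2029: $20,754 + $85,907 + $73,887 + $2,518 + $38,891 + $25,993 = $247,950 (over)
February 2029–July 2029: $85,907 + $73,887 + $2,518 + $38,891 + $25,993 + $6,365 = $233,561 (under)
March 2029–August 2029: $73,887 + $2,518 + $38,891 + $25,993 + $6,365 + $24,862 = $172,516 (under)
April 2029–September 2029: $2,518 + $38,891 + $25,993 + $6,365 + $24,862 + $14,740 = $113,369 (under)
May 2029–October 2029: $38,891 + $25,993 + $6,365 + $24,862 + $14,740 + $41,540 = $152,391 (under)
June 2029–November 2029: $25,993 + $6,365 + $24,862 + $14,740 + $41,540 + $70,634 = $184,134 (under)
1 window exceeds the threshold.

1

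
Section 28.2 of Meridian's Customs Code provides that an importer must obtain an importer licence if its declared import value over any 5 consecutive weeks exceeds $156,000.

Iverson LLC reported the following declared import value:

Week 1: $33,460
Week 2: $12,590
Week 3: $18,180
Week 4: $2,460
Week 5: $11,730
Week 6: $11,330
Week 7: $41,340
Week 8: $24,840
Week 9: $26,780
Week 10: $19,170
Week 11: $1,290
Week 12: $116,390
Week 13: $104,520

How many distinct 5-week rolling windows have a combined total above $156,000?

2

Week 1–Week 5: $33,460 + $12,590 + $18,180 + $2,460 + $11,730 = $78,420 (under)
Week 2–Week 6: $12,590 + $18,180 + $2,460 + $11,730 + $11,330 = $56,290 (under)
Week 3–Week 7: $18,180 + $2,460 + $11,730 + $11,330 + $41,340 = $85,040 (under)
Week 4–Week 8: $2,460 + $11,730 + $11,330 + $41,340 + $24,840 = $91,700 (under)
Week 5–Week 9: $11,730 + $11,330 + $41,340 + $24,840 + $26,780 = $116,020 (under)
Week 6–Week 10: $11,330 + $41,340 + $24,840 + $26,780 + $19,170 = $123,460 (under)
Week 7–Week 11: $41,340 + $24,840 + $26,780 + $19,170 + $1,290 = $113,420 (under)
Week 8–Week 12: $24,840 + $26,780 + $19,170 + $1,290 + $116,390 = $188,470 (over)
Week 9–Week 13: $26,780 + $19,170 + $1,290 + $116,390 + $104,520 = $268,150 (over)
2 windows exceed the threshold.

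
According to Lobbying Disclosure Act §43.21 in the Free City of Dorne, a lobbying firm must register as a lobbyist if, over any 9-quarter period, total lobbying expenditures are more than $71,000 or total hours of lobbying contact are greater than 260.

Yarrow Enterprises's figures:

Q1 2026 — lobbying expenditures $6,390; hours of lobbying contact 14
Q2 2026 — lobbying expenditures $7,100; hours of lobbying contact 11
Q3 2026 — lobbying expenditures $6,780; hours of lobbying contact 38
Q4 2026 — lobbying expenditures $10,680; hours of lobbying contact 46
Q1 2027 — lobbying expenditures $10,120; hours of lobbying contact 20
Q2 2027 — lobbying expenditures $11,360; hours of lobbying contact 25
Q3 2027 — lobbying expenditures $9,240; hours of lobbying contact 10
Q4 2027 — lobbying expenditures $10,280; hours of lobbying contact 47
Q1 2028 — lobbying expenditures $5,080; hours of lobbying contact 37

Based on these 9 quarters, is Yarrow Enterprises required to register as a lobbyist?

Yes

Total lobbying expenditures: $6,390 + $7,100 + $6,780 + $10,680 + $10,120 + $11,360 + $9,240 + $10,280 + $5,080 = $77,030 (> $71,000).
Total hours of lobbying contact: 14 + 11 + 38 + 46 + 20 + 25 + 10 + 47 + 37 = 248 (≤ 260).
The test is 'or': at least one threshold is exceeded.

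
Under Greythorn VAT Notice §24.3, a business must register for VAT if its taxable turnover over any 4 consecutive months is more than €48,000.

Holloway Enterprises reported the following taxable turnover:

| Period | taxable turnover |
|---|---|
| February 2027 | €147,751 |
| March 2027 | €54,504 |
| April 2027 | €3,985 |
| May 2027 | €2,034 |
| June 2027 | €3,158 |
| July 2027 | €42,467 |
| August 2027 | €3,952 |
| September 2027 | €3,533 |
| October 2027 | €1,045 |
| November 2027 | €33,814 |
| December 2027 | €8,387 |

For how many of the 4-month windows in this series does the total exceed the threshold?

6

February 2027–May 2027: €147,751 + €54,504 + €3,985 + €2,034 = €208,274 (over)
March 2027–June 2027: €54,504 + €3,985 + €2,034 + €3,158 = €63,681 (over)
April 2027–July 2027: €3,985 + €2,034 + €3,158 + €42,467 = €51,644 (over)
May 2027–August 2027: €2,034 + €3,158 + €42,467 + €3,952 = €51,611 (over)
June 2027–September 2027: €3,158 + €42,467 + €3,952 + €3,533 = €53,110 (over)
July 2027–October 2027: €42,467 + €3,952 + €3,533 + €1,045 = €50,997 (over)
August 2027–November 2027: €3,952 + €3,533 + €1,045 + €33,814 = €42,344 (under)
September 2027–December 2027: €3,533 + €1,045 + €33,814 + €8,387 = €46,779 (under)
6 windows exceed the threshold.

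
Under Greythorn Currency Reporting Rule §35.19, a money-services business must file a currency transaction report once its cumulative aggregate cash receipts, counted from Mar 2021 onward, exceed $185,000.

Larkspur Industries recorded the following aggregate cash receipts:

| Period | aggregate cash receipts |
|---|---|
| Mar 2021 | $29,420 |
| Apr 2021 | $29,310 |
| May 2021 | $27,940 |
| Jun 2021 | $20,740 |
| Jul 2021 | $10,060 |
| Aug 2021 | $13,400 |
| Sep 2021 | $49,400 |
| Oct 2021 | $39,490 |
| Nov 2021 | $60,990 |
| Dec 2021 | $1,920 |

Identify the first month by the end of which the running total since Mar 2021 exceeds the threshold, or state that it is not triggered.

Oct 2021

Through Mar 2021: $29,420
Through Apr 2021: $58,730
Through May 2021: $86,670
Through Jun 2021: $107,410
Through Jul 2021: $117,470
Through Aug 2021: $130,870
Through Sep 2021: $180,270
Through Oct 2021: $219,760 ← exceeds threshold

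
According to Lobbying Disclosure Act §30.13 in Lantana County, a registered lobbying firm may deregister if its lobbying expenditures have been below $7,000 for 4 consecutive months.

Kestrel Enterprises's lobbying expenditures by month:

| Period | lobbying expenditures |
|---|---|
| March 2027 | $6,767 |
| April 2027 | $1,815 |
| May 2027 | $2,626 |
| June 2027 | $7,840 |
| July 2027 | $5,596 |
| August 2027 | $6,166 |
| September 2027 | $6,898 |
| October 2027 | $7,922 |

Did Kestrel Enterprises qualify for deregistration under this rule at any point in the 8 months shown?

Months below $7,000: March 2027, April 2027, May 2027, July 2027, August 2027, September 2027.
Longest run of consecutive months below the threshold: 3.
3 < 4, so Kestrel Enterprises never became eligible.

No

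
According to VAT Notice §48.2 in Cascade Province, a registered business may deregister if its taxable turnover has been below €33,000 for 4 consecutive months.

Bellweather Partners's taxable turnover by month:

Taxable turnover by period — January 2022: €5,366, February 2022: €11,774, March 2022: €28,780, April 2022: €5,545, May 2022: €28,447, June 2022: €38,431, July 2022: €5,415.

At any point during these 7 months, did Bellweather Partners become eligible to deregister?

Yes

Months below €33,000: January 2022, February 2022, March 2022, April 2022, May 2022, July 2022.
Longest run of consecutive months below the threshold: 5.
5 ≥ 4, so Bellweather Partners became eligible.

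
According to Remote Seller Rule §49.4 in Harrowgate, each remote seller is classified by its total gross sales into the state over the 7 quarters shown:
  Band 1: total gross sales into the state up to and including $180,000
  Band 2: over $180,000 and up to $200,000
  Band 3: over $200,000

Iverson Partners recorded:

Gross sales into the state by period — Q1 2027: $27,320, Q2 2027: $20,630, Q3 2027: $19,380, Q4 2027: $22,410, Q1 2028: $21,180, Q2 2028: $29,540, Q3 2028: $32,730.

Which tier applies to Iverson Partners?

Band 1

Total gross sales into the state: $27,320 + $20,630 + $19,380 + $22,410 + $21,180 + $29,540 + $32,730 = $173,190.
$173,190 ≤ $180,000, so Band 1 applies.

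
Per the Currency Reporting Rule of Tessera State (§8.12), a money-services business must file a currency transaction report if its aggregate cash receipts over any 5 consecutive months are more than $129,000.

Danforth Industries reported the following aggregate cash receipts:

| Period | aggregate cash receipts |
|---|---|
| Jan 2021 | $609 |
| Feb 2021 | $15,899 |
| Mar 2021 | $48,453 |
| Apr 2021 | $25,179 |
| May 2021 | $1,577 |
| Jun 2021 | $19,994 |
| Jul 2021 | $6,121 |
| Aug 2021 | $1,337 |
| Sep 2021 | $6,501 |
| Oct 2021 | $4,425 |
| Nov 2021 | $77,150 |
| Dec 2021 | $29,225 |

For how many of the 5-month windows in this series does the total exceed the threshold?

0

Jan 2021–May 2021: $609 + $15,899 + $48,453 + $25,179 + $1,577 = $91,717 (under)
Feb 2021–Jun 2021: $15,899 + $48,453 + $25,179 + $1,577 + $19,994 = $111,102 (under)
Mar 2021–Jul 2021: $48,453 + $25,179 + $1,577 + $19,994 + $6,121 = $101,324 (under)
Apr 2021–Aug 2021: $25,179 + $1,577 + $19,994 + $6,121 + $1,337 = $54,208 (under)
May 2021–Sep 2021: $1,577 + $19,994 + $6,121 + $1,337 + $6,501 = $35,530 (under)
Jun 2021–Oct 2021: $19,994 + $6,121 + $1,337 + $6,501 + $4,425 = $38,378 (under)
Jul 2021–Nov 2021: $6,121 + $1,337 + $6,501 + $4,425 + $77,150 = $95,534 (under)
Aug 2021–Dec 2021: $1,337 + $6,501 + $4,425 + $77,150 + $29,225 = $118,638 (under)
0 windows exceed the threshold.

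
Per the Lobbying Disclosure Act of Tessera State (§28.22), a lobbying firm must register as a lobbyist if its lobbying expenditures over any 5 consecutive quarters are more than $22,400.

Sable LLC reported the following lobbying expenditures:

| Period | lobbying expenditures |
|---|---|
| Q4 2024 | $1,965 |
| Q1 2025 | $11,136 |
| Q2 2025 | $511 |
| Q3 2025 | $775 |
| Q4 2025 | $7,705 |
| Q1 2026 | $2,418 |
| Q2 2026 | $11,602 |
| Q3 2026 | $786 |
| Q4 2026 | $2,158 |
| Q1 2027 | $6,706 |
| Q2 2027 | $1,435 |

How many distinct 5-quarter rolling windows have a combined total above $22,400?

6

Q4 2024–Q4 2025: $1,965 + $11,136 + $511 + $775 + $7,705 = $22,092 (under)
Q1 2025–Q1 2026: $11,136 + $511 + $775 + $7,705 + $2,418 = $22,545 (over)
Q2 2025–Q2 2026: $511 + $775 + $7,705 + $2,418 + $11,602 = $23,011 (over)
Q3 2025–Q3 2026: $775 + $7,705 + $2,418 + $11,602 + $786 = $23,286 (over)
Q4 2025–Q4 2026: $7,705 + $2,418 + $11,602 + $786 + $2,158 = $24,669 (over)
Q1 2026–Q1 2027: $2,418 + $11,602 + $786 + $2,158 + $6,706 = $23,670 (over)
Q2 2026–Q2 2027: $11,602 + $786 + $2,158 + $6,706 + $1,435 = $22,687 (over)
6 windows exceed the threshold.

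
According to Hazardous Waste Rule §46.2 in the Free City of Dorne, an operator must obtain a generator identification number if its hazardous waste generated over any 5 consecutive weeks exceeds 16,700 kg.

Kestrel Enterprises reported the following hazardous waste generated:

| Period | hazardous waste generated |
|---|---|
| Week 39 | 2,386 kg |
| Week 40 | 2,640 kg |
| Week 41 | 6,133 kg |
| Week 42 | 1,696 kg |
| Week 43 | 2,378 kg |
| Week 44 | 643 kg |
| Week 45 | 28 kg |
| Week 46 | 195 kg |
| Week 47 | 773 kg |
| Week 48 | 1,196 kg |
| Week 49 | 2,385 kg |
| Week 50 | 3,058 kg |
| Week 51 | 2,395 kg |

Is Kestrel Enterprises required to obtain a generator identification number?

Week 39–Week 43: 2,386 kg + 2,640 kg + 6,133 kg + 1,696 kg + 2,378 kg = 15,233 kg (under)
Week 40–Week 44: 2,640 kg + 6,133 kg + 1,696 kg + 2,378 kg + 643 kg = 13,490 kg (under)
Week 41–Week 45: 6,133 kg + 1,696 kg + 2,378 kg + 643 kg + 28 kg = 10,878 kg (under)
Week 42–Week 46: 1,696 kg + 2,378 kg + 643 kg + 28 kg + 195 kg = 4,940 kg (under)
Week 43–Week 47: 2,378 kg + 643 kg + 28 kg + 195 kg + 773 kg = 4,017 kg (under)
Week 44–Week 48: 643 kg + 28 kg + 195 kg + 773 kg + 1,196 kg = 2,835 kg (under)
Week 45–Week 49: 28 kg + 195 kg + 773 kg + 1,196 kg + 2,385 kg = 4,577 kg (under)
Week 46–Week 50: 195 kg + 773 kg + 1,196 kg + 2,385 kg + 3,058 kg = 7,607 kg (under)
Week 47–Week 51: 773 kg + 1,196 kg + 2,385 kg + 3,058 kg + 2,395 kg = 9,807 kg (under)
No window exceeds 16,700 kg.

No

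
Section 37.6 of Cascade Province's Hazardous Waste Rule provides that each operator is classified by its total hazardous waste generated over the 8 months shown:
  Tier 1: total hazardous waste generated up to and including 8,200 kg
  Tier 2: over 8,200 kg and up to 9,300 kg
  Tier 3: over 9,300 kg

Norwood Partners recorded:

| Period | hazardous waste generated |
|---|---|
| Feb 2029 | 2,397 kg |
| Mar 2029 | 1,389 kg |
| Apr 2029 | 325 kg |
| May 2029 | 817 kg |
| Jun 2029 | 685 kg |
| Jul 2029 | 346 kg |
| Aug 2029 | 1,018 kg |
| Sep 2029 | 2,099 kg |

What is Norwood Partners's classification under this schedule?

Total hazardous waste generated: 2,397 kg + 1,389 kg + 325 kg + 817 kg + 685 kg + 346 kg + 1,018 kg + 2,099 kg = 9,076 kg.
8,200 kg < 9,076 kg ≤ 9,300 kg, so Tier 2 applies.

Tier 2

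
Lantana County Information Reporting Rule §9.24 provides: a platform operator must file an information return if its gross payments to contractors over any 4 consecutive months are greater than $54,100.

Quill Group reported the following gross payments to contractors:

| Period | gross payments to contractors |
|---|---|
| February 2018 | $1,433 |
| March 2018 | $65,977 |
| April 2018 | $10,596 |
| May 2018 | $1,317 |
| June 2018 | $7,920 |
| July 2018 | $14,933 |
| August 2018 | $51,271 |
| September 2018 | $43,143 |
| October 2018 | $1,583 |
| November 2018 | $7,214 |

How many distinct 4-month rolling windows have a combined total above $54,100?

February 2018–May 2018: $1,433 + $65,977 + $10,596 + $1,317 = $79,323 (over)
March 2018–June 2018: $65,977 + $10,596 + $1,317 + $7,920 = $85,810 (over)
April 2018–July 2018: $10,596 + $1,317 + $7,920 + $14,933 = $34,766 (under)
May 2018–August 2018: $1,317 + $7,920 + $14,933 + $51,271 = $75,441 (over)
June 2018–September 2018: $7,920 + $14,933 + $51,271 + $43,143 = $117,267 (over)
July 2018–October 2018: $14,933 + $51,271 + $43,143 + $1,583 = $110,930 (over)
August 2018–November 2018: $51,271 + $43,143 + $1,583 + $7,214 = $103,211 (over)
6 windows exceed the threshold.

6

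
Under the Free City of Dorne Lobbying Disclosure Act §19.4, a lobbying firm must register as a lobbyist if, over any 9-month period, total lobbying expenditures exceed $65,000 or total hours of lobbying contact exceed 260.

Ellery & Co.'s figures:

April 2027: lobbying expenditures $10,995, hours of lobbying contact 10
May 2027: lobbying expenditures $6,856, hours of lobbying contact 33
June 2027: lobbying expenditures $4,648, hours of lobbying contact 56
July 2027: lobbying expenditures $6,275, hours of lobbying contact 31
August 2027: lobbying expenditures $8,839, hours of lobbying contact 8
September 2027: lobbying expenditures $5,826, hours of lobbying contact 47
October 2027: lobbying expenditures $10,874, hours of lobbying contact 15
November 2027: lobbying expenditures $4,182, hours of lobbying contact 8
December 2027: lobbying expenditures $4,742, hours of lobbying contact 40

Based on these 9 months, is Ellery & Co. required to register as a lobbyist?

No

Total lobbying expenditures: $10,995 + $6,856 + $4,648 + $6,275 + $8,839 + $5,826 + $10,874 + $4,182 + $4,742 = $63,237 (≤ $65,000).
Total hours of lobbying contact: 10 + 33 + 56 + 31 + 8 + 47 + 15 + 8 + 40 = 248 (≤ 260).
The test is 'or': neither threshold is exceeded.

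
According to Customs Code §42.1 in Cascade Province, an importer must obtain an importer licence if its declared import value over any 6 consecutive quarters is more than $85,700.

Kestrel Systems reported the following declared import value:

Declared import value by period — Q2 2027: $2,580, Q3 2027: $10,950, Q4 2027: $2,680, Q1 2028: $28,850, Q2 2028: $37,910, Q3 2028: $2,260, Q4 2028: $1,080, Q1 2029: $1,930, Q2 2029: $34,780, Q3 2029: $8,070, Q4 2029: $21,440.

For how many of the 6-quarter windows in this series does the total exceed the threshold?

Q2 2027–Q3 2028: $2,580 + $10,950 + $2,680 + $28,850 + $37,910 + $2,260 = $85,230 (under)
Q3 2027–Q4 2028: $10,950 + $2,680 + $28,850 + $37,910 + $2,260 + $1,080 = $83,730 (under)
Q4 2027–Q1 2029: $2,680 + $28,850 + $37,910 + $2,260 + $1,080 + $1,930 = $74,710 (under)
Q1 2028–Q2 2029: $28,850 + $37,910 + $2,260 + $1,080 + $1,930 + $34,780 = $106,810 (over)
Q2 2028–Q3 2029: $37,910 + $2,260 + $1,080 + $1,930 + $34,780 + $8,070 = $86,030 (over)
Q3 2028–Q4 2029: $2,260 + $1,080 + $1,930 + $34,780 + $8,070 + $21,440 = $69,560 (under)
2 windows exceed the threshold.

2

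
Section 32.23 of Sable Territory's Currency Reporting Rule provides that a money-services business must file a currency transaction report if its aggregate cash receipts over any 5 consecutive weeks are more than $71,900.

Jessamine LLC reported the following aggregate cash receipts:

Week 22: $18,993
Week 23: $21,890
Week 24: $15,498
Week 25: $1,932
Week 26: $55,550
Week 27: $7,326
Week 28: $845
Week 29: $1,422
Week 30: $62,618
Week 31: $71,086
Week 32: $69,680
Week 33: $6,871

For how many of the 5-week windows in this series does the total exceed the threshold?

7

Week 22–Week 26: $18,993 + $21,890 + $15,498 + $1,932 + $55,550 = $113,863 (over)
Week 23–Week 27: $21,890 + $15,498 + $1,932 + $55,550 + $7,326 = $102,196 (over)
Week 24–Week 28: $15,498 + $1,932 + $55,550 + $7,326 + $845 = $81,151 (over)
Week 25–Week 29: $1,932 + $55,550 + $7,326 + $845 + $1,422 = $67,075 (under)
Week 26–Week 30: $55,550 + $7,326 + $845 + $1,422 + $62,618 = $127,761 (over)
Week 27–Week 31: $7,326 + $845 + $1,422 + $62,618 + $71,086 = $143,297 (over)
Week 28–Week 32: $845 + $1,422 + $62,618 + $71,086 + $69,680 = $205,651 (over)
Week 29–Week 33: $1,422 + $62,618 + $71,086 + $69,680 + $6,871 = $211,677 (over)
7 windows exceed the threshold.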